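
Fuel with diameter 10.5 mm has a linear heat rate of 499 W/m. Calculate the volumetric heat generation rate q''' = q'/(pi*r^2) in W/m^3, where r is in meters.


r = D / 2 / 1000 = 10.5 / 2 / 1000 = 0.00525 m
q''' = q' / (pi * r^2)
q''' = 499 / (pi * 0.00525^2)
q''' = 5.7628e+06 W/m^3

5.7628e+06


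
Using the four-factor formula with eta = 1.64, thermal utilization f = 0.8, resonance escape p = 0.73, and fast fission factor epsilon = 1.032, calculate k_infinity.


k_inf = eta * f * p * epsilon
k_inf = 1.64 * 0.8 * 0.73 * 1.032
k_inf = 0.98841

0.98841


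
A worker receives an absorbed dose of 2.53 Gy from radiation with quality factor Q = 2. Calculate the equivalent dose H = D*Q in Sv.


H = D * Q
H = 2.53 * 2
H = 5.0600 Sv

5.0600


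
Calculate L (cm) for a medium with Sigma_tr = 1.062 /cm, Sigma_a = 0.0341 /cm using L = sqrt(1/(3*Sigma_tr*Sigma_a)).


D = 1 / (3 * Sigma_tr) = 1 / (3 * 1.062) = 0.3138732 cm
L = sqrt(D / Sigma_a)
L = sqrt(0.3138732 / 0.0341)
L = 3.0339 cm

3.0339


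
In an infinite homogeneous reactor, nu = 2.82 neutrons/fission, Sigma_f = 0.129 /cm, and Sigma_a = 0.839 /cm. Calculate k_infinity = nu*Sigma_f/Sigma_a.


k_inf = nu * Sigma_f / Sigma_a
k_inf = 2.82 * 0.129 / 0.839
k_inf = 0.43359

0.43359


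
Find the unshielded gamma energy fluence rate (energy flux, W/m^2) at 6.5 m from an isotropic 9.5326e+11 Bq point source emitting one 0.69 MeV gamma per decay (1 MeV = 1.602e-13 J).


psi = A * E * 1.602e-13 / (4*pi*r^2)
psi = 9.5326e+11 * 0.69 * 1.602e-13 / (4*pi*6.5^2)
psi = 1.9847e-04 W/m^2

1.9847e-04


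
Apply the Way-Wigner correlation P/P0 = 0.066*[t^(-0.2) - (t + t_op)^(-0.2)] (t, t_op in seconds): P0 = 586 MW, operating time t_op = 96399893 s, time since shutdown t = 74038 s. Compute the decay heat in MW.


P/P0 = 0.066 * [t^(-0.2) - (t + t_op)^(-0.2)]
P/P0 = 0.066 * [74038^(-0.2) - (74038 + 96399893)^(-0.2)]
P/P0 = 0.066 * [0.1061962 - 0.02529985] = 0.005339159
P = 586 * 0.005339159 = 3.1287 MW

3.1287


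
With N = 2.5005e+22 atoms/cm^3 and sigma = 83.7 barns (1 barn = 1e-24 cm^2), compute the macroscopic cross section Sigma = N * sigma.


Sigma = N * sigma_barns * 1e-24
Sigma = 2.5005e+22 * 83.7 * 1e-24
Sigma = 2.0929 /cm

2.0929


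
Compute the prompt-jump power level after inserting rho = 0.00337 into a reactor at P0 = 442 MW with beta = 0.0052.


P1/P0 = beta / (beta - rho)
P1/P0 = 0.0052 / (0.0052 - 0.00337) = 2.841530
P1 = 442 * 2.841530 = 1256.0 MW

1256.0


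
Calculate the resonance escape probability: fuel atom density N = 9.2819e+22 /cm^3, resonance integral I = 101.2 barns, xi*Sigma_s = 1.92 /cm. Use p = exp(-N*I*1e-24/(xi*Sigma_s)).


p = exp(-N * I * 1e-24 / (xi*Sigma_s))
p = exp(-9.2819e+22 * 101.2 * 1e-24 / 1.92)
p = 0.0075039

0.0075039


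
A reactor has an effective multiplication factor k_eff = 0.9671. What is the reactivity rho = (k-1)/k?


rho = (k_eff - 1) / k_eff
rho = (0.9671 - 1) / 0.9671
rho = -0.034019

-0.034019


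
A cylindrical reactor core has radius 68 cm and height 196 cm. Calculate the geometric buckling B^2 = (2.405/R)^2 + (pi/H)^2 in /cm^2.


B^2 = (2.405/R)^2 + (pi/H)^2
B^2 = (2.405/68)^2 + (pi/196)^2
B^2 = 0.0015078 /cm^2

0.0015078


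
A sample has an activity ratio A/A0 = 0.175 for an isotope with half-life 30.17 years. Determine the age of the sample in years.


lambda = ln(2) / t_half = ln(2) / 30.17 = 0.02297472 /yr
t = -ln(A/A0) / lambda
t = -ln(0.175) / 0.02297472
t = 75.865 yr

75.865


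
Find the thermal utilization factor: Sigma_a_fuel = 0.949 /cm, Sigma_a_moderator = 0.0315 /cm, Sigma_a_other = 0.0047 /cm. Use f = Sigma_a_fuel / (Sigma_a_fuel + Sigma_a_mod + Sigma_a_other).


f = Sigma_a_fuel / (Sigma_a_fuel + Sigma_a_mod + Sigma_a_other)
f = 0.949 / (0.949 + 0.0315 + 0.0047)
f = 0.96326

0.96326


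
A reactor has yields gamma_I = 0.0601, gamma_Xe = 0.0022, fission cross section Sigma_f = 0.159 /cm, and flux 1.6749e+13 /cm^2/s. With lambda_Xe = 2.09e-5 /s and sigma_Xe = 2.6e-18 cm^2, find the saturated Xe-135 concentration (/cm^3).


Xe_eq = (gamma_I + gamma_Xe) * Sigma_f * phi / (lambda_Xe + sigma_Xe * phi)
Numerator = (0.0601 + 0.0022) * 0.159 * 1.6749e+13 = 1.659106e+11
Denominator = 2.09e-5 + 2.6e-18 * 1.6749e+13 = 6.444740e-05
Xe_eq = 1.659106e+11 / 6.444740e-05 = 2.5744e+15 /cm^3

2.5744e+15


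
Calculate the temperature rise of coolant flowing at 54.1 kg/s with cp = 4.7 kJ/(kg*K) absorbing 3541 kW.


dT = Q / (m_dot * cp)
dT = 3541 / (54.1 * 4.7)
dT = 13.926 C

13.926


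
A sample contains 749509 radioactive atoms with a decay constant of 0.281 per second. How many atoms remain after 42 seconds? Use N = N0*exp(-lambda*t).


N = N0 * exp(-lambda * t)
N = 749509 * exp(-0.281 * 42)
N = 5.6135

5.6135


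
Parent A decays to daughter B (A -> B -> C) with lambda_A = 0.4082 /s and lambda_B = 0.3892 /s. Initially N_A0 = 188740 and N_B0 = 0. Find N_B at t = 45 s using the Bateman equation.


N_B(t) = lambda_A * N_A0 / (lambda_B - lambda_A) * [exp(-lambda_A*t) - exp(-lambda_B*t)]
exp(-0.4082*45) = 1.053039e-08; exp(-0.3892*45) = 2.476090e-08
N_B = 0.4082 * 188740 / (0.3892 - 0.4082) * (1.053039e-08 - 2.476090e-08)
N_B = 0.057704

0.057704


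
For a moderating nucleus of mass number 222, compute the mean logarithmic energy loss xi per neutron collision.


xi = 1 + (A-1)^2/(2A) * ln((A-1)/(A+1))
xi = 1 + (222-1)^2/(2*222) * ln((222-1)/(222 +1))
xi = 0.0089820

0.0089820


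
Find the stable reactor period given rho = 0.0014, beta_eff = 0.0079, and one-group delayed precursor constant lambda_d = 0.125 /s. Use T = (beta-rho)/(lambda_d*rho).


T = (beta - rho) / (lambda_d * rho)
T = (0.0079 - 0.0014) / (0.125 * 0.0014)
T = 37.143 s

37.143


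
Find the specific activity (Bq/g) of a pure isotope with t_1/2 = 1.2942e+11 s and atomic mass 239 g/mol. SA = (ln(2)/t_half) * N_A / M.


lambda = ln(2) / t_half = ln(2) / 1.2942e+11 = 5.355796e-12 /s
SA = lambda * N_A / M
SA = 5.355796e-12 * 6.022e23 / 239
SA = 1.3495e+10 Bq/g

1.3495e+10


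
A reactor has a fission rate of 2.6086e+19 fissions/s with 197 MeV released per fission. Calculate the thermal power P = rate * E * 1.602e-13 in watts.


P = fission_rate * E_MeV * 1.602e-13
P = 2.6086e+19 * 197 * 1.602e-13
P = 8.2326e+08 W

8.2326e+08


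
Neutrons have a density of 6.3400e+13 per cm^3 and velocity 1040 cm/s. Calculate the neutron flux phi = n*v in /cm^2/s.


phi = n * v
phi = 6.3400e+13 * 1040
phi = 6.5936e+16 /cm^2/s

6.5936e+16


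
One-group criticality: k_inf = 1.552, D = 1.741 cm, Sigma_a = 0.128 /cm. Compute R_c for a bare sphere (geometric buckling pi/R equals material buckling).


L^2 = D / Sigma_a = 1.741 / 0.128 = 13.60156 cm^2
B_m^2 = (k_inf - 1) / L^2 = (1.552 - 1) / 13.60156 = 0.04058358 /cm^2
For a bare sphere: B_g = pi/R, so R_c = pi / sqrt(B_m^2)
R_c = pi / sqrt(0.04058358) = 15.595 cm

15.595


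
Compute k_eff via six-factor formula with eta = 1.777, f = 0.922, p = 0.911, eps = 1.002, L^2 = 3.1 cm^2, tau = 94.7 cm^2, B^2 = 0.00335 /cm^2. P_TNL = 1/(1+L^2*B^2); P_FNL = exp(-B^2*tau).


k_inf = eta*f*p*eps = 1.777*0.922*0.911*1.002 = 1.495562
P_TNL = 1/(1 + L^2*B^2) = 1/(1 + 3.1*0.00335) = 0.9897217
P_FNL = exp(-B^2*tau) = exp(-0.00335*94.7) = 0.7281523
k_eff = k_inf * P_TNL * P_FNL = 1.495562 * 0.9897217 * 0.7281523
k_eff = 1.0778

1.0778


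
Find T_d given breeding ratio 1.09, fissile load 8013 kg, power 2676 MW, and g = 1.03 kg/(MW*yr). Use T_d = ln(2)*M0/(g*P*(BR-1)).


Breeding gain G = BR - 1 = 1.09 - 1 = 0.09
Fissile production rate = g * P * G = 1.03 * 2676 * 0.09 = 248.0652 kg/yr
T_d = ln(2) * M0 / (g * P * G)
T_d = ln(2) * 8013 / 248.0652 = 22.390 yr

22.390


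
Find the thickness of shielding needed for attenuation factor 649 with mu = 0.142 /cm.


x = ln(factor) / mu
x = ln(649) / 0.142
x = 45.602 cm

45.602


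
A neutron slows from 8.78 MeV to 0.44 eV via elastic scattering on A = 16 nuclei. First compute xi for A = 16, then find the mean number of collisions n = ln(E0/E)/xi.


xi = 1 + (A-1)^2/(2A)*ln((A-1)/(A+1)) = 0.1199467 (for A = 16)
n = ln(E0/E) / xi
n = ln(8.78e6 / 0.44) / 0.1199467
n = ln(1.995455e+07) / 0.1199467 = 140.14

140.14


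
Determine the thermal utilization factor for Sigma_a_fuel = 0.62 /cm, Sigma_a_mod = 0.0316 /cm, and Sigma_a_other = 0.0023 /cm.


f = Sigma_a_fuel / (Sigma_a_fuel + Sigma_a_mod + Sigma_a_other)
f = 0.62 / (0.62 + 0.0316 + 0.0023)
f = 0.94816

0.94816


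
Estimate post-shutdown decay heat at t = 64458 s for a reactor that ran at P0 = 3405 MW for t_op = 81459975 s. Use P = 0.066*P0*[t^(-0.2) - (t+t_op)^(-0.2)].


P/P0 = 0.066 * [t^(-0.2) - (t + t_op)^(-0.2)]
P/P0 = 0.066 * [64458^(-0.2) - (64458 + 81459975)^(-0.2)]
P/P0 = 0.066 * [0.1091804 - 0.02616631] = 0.005478930
P = 3405 * 0.005478930 = 18.656 MW

18.656


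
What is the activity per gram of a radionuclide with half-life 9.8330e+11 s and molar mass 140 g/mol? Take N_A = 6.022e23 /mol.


lambda = ln(2) / t_half = ln(2) / 9.8330e+11 = 7.049193e-13 /s
SA = lambda * N_A / M
SA = 7.049193e-13 * 6.022e23 / 140
SA = 3.0322e+09 Bq/g

3.0322e+09


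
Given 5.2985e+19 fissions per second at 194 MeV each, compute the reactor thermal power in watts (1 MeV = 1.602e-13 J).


P = fission_rate * E_MeV * 1.602e-13
P = 5.2985e+19 * 194 * 1.602e-13
P = 1.6467e+09 W

1.6467e+09


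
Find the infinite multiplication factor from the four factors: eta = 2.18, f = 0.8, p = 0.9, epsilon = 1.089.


k_inf = eta * f * p * epsilon
k_inf = 2.18 * 0.8 * 0.9 * 1.089
k_inf = 1.7093

1.7093


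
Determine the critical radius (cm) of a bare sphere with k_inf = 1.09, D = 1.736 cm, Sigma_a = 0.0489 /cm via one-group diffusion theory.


L^2 = D / Sigma_a = 1.736 / 0.0489 = 35.50102 cm^2
B_m^2 = (k_inf - 1) / L^2 = (1.09 - 1) / 35.50102 = 0.002535138 /cm^2
For a bare sphere: B_g = pi/R, so R_c = pi / sqrt(B_m^2)
R_c = pi / sqrt(0.002535138) = 62.395 cm

62.395


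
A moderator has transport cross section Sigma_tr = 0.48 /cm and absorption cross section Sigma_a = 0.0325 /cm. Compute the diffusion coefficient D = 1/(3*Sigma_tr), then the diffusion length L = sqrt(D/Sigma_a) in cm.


D = 1 / (3 * Sigma_tr) = 1 / (3 * 0.48) = 0.6944444 cm
L = sqrt(D / Sigma_a)
L = sqrt(0.6944444 / 0.0325)
L = 4.6225 cm

4.6225


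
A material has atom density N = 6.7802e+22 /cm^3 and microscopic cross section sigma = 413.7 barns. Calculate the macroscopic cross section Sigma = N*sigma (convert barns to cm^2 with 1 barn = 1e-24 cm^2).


Sigma = N * sigma_barns * 1e-24
Sigma = 6.7802e+22 * 413.7 * 1e-24
Sigma = 28.050 /cm

28.050


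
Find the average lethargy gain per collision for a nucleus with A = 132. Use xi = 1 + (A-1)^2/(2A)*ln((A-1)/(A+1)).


xi = 1 + (A-1)^2/(2A) * ln((A-1)/(A+1))
xi = 1 + (132-1)^2/(2*132) * ln((132-1)/(132 +1))
xi = 0.015075

0.015075


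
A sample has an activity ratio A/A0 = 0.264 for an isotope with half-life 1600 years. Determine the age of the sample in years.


lambda = ln(2) / t_half = ln(2) / 1600 = 4.332170e-04 /yr
t = -ln(A/A0) / lambda
t = -ln(0.264) / 4.332170e-04
t = 3074.2 yr

3074.2


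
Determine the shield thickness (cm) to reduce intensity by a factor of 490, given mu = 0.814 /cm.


x = ln(factor) / mu
x = ln(490) / 0.814
x = 7.6098 cm

7.6098


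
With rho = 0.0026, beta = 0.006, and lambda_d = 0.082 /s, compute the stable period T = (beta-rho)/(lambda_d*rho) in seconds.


T = (beta - rho) / (lambda_d * rho)
T = (0.006 - 0.0026) / (0.082 * 0.0026)
T = 15.947 s

15.947


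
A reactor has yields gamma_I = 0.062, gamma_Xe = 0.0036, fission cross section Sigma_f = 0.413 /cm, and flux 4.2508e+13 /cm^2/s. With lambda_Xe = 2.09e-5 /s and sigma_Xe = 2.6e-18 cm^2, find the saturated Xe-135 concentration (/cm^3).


Xe_eq = (gamma_I + gamma_Xe) * Sigma_f * phi / (lambda_Xe + sigma_Xe * phi)
Numerator = (0.062 + 0.0036) * 0.413 * 4.2508e+13 = 1.151661e+12
Denominator = 2.09e-5 + 2.6e-18 * 4.2508e+13 = 1.314208e-04
Xe_eq = 1.151661e+12 / 1.314208e-04 = 8.7632e+15 /cm^3

8.7632e+15


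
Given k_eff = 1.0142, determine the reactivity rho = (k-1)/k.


rho = (k_eff - 1) / k_eff
rho = (1.0142 - 1) / 1.0142
rho = 0.014001

0.014001


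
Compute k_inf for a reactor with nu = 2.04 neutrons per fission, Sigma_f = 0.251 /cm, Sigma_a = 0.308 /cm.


k_inf = nu * Sigma_f / Sigma_a
k_inf = 2.04 * 0.251 / 0.308
k_inf = 1.6625

1.6625


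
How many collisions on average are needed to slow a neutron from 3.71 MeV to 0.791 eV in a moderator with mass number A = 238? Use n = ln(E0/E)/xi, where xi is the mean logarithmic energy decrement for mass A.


xi = 1 + (A-1)^2/(2A)*ln((A-1)/(A+1)) = 0.008379872 (for A = 238)
n = ln(E0/E) / xi
n = ln(3.71e6 / 0.791) / 0.008379872
n = ln(4.690265e+06) / 0.008379872 = 1833.1

1833.1


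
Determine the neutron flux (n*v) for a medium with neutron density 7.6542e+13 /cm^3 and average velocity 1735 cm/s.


phi = n * v
phi = 7.6542e+13 * 1735
phi = 1.3280e+17 /cm^2/s

1.3280e+17


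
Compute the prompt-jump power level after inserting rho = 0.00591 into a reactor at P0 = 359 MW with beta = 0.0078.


P1/P0 = beta / (beta - rho)
P1/P0 = 0.0078 / (0.0078 - 0.00591) = 4.126984
P1 = 359 * 4.126984 = 1481.6 MW

1481.6


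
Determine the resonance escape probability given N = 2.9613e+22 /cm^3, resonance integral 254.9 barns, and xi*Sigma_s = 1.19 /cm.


p = exp(-N * I * 1e-24 / (xi*Sigma_s))
p = exp(-2.9613e+22 * 254.9 * 1e-24 / 1.19)
p = 0.0017587

0.0017587


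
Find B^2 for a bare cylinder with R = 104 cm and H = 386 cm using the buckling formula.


B^2 = (2.405/R)^2 + (pi/H)^2
B^2 = (2.405/104)^2 + (pi/386)^2
B^2 = 6.0101e-04 /cm^2

6.0101e-04


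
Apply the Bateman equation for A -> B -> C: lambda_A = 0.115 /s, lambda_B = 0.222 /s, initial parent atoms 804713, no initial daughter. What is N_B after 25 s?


N_B(t) = lambda_A * N_A0 / (lambda_B - lambda_A) * [exp(-lambda_A*t) - exp(-lambda_B*t)]
exp(-0.115*25) = 0.05641614; exp(-0.222*25) = 0.003887457
N_B = 0.115 * 804713 / (0.222 - 0.115) * (0.05641614 - 0.003887457)
N_B = 45431

45431


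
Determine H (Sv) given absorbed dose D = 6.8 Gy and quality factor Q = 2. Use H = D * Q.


H = D * Q
H = 6.8 * 2
H = 13.600 Sv

13.600


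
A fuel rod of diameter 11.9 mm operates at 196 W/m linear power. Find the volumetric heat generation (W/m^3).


r = D / 2 / 1000 = 11.9 / 2 / 1000 = 0.00595 m
q''' = q' / (pi * r^2)
q''' = 196 / (pi * 0.00595^2)
q''' = 1.7623e+06 W/m^3

1.7623e+06


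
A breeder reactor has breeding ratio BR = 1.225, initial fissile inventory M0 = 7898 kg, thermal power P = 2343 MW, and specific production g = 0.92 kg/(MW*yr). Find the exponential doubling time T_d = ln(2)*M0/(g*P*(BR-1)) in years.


Breeding gain G = BR - 1 = 1.225 - 1 = 0.225
Fissile production rate = g * P * G = 0.92 * 2343 * 0.225 = 485.001 kg/yr
T_d = ln(2) * M0 / (g * P * G)
T_d = ln(2) * 7898 / 485.001 = 11.288 yr

11.288


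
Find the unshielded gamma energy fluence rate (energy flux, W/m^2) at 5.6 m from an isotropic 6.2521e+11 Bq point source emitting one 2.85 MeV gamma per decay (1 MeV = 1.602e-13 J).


psi = A * E * 1.602e-13 / (4*pi*r^2)
psi = 6.2521e+11 * 2.85 * 1.602e-13 / (4*pi*5.6^2)
psi = 7.2435e-04 W/m^2

7.2435e-04


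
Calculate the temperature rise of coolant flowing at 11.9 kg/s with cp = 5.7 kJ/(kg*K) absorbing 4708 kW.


dT = Q / (m_dot * cp)
dT = 4708 / (11.9 * 5.7)
dT = 69.409 C

69.409


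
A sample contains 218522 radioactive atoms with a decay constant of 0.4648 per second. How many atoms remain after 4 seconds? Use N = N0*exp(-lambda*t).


N = N0 * exp(-lambda * t)
N = 218522 * exp(-0.4648 * 4)
N = 34045

34045


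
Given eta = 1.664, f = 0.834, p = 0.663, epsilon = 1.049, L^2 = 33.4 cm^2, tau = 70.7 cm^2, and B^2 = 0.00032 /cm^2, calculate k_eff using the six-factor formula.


k_inf = eta*f*p*eps = 1.664*0.834*0.663*1.049 = 0.9651802
P_TNL = 1/(1 + L^2*B^2) = 1/(1 + 33.4*0.00032) = 0.9894250
P_FNL = exp(-B^2*tau) = exp(-0.00032*70.7) = 0.9776300
k_eff = k_inf * P_TNL * P_FNL = 0.9651802 * 0.9894250 * 0.9776300
k_eff = 0.93361

0.93361


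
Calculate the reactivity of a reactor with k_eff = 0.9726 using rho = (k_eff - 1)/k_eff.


rho = (k_eff - 1) / k_eff
rho = (0.9726 - 1) / 0.9726
rho = -0.028172

-0.028172


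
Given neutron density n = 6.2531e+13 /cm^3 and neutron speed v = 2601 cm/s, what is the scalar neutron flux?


phi = n * v
phi = 6.2531e+13 * 2601
phi = 1.6264e+17 /cm^2/s

1.6264e+17


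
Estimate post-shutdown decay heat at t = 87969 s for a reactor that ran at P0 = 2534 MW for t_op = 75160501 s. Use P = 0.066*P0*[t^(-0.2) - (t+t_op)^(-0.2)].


P/P0 = 0.066 * [t^(-0.2) - (t + t_op)^(-0.2)]
P/P0 = 0.066 * [87969^(-0.2) - (87969 + 75160501)^(-0.2)]
P/P0 = 0.066 * [0.1025969 - 0.02658891] = 0.005016527
P = 2534 * 0.005016527 = 12.712 MW

12.712


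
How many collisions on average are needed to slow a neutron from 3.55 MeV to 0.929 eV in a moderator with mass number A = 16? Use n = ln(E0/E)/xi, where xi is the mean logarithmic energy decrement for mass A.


xi = 1 + (A-1)^2/(2A)*ln((A-1)/(A+1)) = 0.1199467 (for A = 16)
n = ln(E0/E) / xi
n = ln(3.55e6 / 0.929) / 0.1199467
n = ln(3.821313e+06) / 0.1199467 = 126.36

126.36


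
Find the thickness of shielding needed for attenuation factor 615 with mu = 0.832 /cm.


x = ln(factor) / mu
x = ln(615) / 0.832
x = 7.7183 cm

7.7183


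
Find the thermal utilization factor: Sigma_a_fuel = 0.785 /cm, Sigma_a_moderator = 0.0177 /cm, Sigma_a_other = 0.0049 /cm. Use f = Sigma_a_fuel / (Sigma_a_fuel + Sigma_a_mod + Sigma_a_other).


f = Sigma_a_fuel / (Sigma_a_fuel + Sigma_a_mod + Sigma_a_other)
f = 0.785 / (0.785 + 0.0177 + 0.0049)
f = 0.97202

0.97202


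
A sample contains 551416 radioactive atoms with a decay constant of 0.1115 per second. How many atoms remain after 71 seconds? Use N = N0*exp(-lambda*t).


N = N0 * exp(-lambda * t)
N = 551416 * exp(-0.1115 * 71)
N = 201.09

201.09


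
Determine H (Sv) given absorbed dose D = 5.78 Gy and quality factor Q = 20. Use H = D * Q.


H = D * Q
H = 5.78 * 20
H = 115.60 Sv

115.60


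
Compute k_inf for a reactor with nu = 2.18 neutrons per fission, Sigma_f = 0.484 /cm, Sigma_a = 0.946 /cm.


k_inf = nu * Sigma_f / Sigma_a
k_inf = 2.18 * 0.484 / 0.946
k_inf = 1.1153

1.1153


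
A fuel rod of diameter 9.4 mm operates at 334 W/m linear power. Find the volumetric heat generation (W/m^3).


r = D / 2 / 1000 = 9.4 / 2 / 1000 = 0.0047 m
q''' = q' / (pi * r^2)
q''' = 334 / (pi * 0.0047^2)
q''' = 4.8128e+06 W/m^3

4.8128e+06


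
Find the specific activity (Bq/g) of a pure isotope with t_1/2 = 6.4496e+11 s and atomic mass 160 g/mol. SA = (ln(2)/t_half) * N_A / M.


lambda = ln(2) / t_half = ln(2) / 6.4496e+11 = 1.074713e-12 /s
SA = lambda * N_A / M
SA = 1.074713e-12 * 6.022e23 / 160
SA = 4.0450e+09 Bq/g

4.0450e+09


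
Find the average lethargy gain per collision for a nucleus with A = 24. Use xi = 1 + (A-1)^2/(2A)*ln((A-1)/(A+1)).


xi = 1 + (A-1)^2/(2A) * ln((A-1)/(A+1))
xi = 1 + (24-1)^2/(2*24) * ln((24-1)/(24 +1))
xi = 0.081065

0.081065


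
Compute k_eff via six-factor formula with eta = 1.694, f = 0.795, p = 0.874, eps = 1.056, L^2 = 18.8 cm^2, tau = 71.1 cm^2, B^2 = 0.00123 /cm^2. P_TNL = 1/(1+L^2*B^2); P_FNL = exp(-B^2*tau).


k_inf = eta*f*p*eps = 1.694*0.795*0.874*1.056 = 1.242956
P_TNL = 1/(1 + L^2*B^2) = 1/(1 + 18.8*0.00123) = 0.9773986
P_FNL = exp(-B^2*tau) = exp(-0.00123*71.1) = 0.9162619
k_eff = k_inf * P_TNL * P_FNL = 1.242956 * 0.9773986 * 0.9162619
k_eff = 1.1131

1.1131


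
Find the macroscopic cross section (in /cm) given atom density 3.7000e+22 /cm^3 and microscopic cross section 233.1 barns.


Sigma = N * sigma_barns * 1e-24
Sigma = 3.7000e+22 * 233.1 * 1e-24
Sigma = 8.6247 /cm

8.6247


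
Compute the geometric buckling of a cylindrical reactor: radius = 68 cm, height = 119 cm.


B^2 = (2.405/R)^2 + (pi/H)^2
B^2 = (2.405/68)^2 + (pi/119)^2
B^2 = 0.0019478 /cm^2

0.0019478


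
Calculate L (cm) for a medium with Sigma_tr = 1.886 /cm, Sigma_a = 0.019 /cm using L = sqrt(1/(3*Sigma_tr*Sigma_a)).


D = 1 / (3 * Sigma_tr) = 1 / (3 * 1.886) = 0.1767409 cm
L = sqrt(D / Sigma_a)
L = sqrt(0.1767409 / 0.019)
L = 3.0499 cm

3.0499


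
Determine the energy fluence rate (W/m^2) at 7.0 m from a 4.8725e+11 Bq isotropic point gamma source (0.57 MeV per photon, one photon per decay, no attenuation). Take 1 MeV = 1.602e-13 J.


psi = A * E * 1.602e-13 / (4*pi*r^2)
psi = 4.8725e+11 * 0.57 * 1.602e-13 / (4*pi*7.0^2)
psi = 7.2258e-05 W/m^2

7.2258e-05


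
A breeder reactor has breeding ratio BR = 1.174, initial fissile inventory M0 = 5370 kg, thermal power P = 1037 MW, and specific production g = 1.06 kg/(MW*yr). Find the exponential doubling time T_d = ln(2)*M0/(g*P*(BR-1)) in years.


Breeding gain G = BR - 1 = 1.174 - 1 = 0.174
Fissile production rate = g * P * G = 1.06 * 1037 * 0.174 = 191.26428 kg/yr
T_d = ln(2) * M0 / (g * P * G)
T_d = ln(2) * 5370 / 191.26428 = 19.461 yr

19.461


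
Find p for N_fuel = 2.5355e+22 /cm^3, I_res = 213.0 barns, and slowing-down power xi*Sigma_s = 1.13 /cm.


p = exp(-N * I * 1e-24 / (xi*Sigma_s))
p = exp(-2.5355e+22 * 213.0 * 1e-24 / 1.13)
p = 0.0084018

0.0084018


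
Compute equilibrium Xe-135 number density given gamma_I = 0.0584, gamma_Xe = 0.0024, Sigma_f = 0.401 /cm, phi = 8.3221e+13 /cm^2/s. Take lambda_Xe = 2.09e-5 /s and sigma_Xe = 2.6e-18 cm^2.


Xe_eq = (gamma_I + gamma_Xe) * Sigma_f * phi / (lambda_Xe + sigma_Xe * phi)
Numerator = (0.0584 + 0.0024) * 0.401 * 8.3221e+13 = 2.028995e+12
Denominator = 2.09e-5 + 2.6e-18 * 8.3221e+13 = 2.372746e-04
Xe_eq = 2.028995e+12 / 2.372746e-04 = 8.5513e+15 /cm^3

8.5513e+15


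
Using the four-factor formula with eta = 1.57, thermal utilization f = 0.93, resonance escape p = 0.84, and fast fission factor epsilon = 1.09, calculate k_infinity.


k_inf = eta * f * p * epsilon
k_inf = 1.57 * 0.93 * 0.84 * 1.09
k_inf = 1.3369

1.3369


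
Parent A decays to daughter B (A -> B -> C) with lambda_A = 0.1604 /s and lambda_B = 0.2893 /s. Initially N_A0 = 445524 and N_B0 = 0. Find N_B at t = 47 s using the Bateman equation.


N_B(t) = lambda_A * N_A0 / (lambda_B - lambda_A) * [exp(-lambda_A*t) - exp(-lambda_B*t)]
exp(-0.1604*47) = 5.320357e-04; exp(-0.2893*47) = 1.244098e-06
N_B = 0.1604 * 445524 / (0.2893 - 0.1604) * (5.320357e-04 - 1.244098e-06)
N_B = 294.27

294.27


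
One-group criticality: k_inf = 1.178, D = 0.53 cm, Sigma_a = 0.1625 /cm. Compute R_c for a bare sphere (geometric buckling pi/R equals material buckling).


L^2 = D / Sigma_a = 0.53 / 0.1625 = 3.261538 cm^2
B_m^2 = (k_inf - 1) / L^2 = (1.178 - 1) / 3.261538 = 0.05457548 /cm^2
For a bare sphere: B_g = pi/R, so R_c = pi / sqrt(B_m^2)
R_c = pi / sqrt(0.05457548) = 13.448 cm

13.448


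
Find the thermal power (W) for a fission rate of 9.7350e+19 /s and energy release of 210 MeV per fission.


P = fission_rate * E_MeV * 1.602e-13
P = 9.7350e+19 * 210 * 1.602e-13
P = 3.2750e+09 W

3.2750e+09


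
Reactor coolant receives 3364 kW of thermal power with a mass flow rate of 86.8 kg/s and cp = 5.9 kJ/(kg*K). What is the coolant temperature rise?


dT = Q / (m_dot * cp)
dT = 3364 / (86.8 * 5.9)
dT = 6.5688 C

6.5688


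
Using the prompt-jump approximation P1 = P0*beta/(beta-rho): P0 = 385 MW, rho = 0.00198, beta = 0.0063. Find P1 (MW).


P1/P0 = beta / (beta - rho)
P1/P0 = 0.0063 / (0.0063 - 0.00198) = 1.458333
P1 = 385 * 1.458333 = 561.46 MW

561.46


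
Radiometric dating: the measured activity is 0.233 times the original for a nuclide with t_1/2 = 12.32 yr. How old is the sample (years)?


lambda = ln(2) / t_half = ln(2) / 12.32 = 0.05626195 /yr
t = -ln(A/A0) / lambda
t = -ln(0.233) / 0.05626195
t = 25.892 yr

25.892


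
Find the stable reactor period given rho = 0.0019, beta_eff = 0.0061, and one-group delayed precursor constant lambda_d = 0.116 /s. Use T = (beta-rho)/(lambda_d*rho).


T = (beta - rho) / (lambda_d * rho)
T = (0.0061 - 0.0019) / (0.116 * 0.0019)
T = 19.056 s

19.056


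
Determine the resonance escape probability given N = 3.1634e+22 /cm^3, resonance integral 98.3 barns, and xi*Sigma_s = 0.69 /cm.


p = exp(-N * I * 1e-24 / (xi*Sigma_s))
p = exp(-3.1634e+22 * 98.3 * 1e-24 / 0.69)
p = 0.011035

0.011035


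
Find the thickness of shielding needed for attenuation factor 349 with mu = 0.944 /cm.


x = ln(factor) / mu
x = ln(349) / 0.944
x = 6.2024 cm

6.2024


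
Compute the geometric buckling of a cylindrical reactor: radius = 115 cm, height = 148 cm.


B^2 = (2.405/R)^2 + (pi/H)^2
B^2 = (2.405/115)^2 + (pi/148)^2
B^2 = 8.8794e-04 /cm^2

8.8794e-04


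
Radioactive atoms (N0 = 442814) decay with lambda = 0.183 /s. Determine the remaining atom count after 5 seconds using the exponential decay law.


N = N0 * exp(-lambda * t)
N = 442814 * exp(-0.183 * 5)
N = 177354

177354


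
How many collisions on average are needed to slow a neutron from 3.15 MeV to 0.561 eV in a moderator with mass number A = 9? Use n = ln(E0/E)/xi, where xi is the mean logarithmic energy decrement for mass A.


xi = 1 + (A-1)^2/(2A)*ln((A-1)/(A+1)) = 0.2066007 (for A = 9)
n = ln(E0/E) / xi
n = ln(3.15e6 / 0.561) / 0.2066007
n = ln(5.614973e+06) / 0.2066007 = 75.222

75.222


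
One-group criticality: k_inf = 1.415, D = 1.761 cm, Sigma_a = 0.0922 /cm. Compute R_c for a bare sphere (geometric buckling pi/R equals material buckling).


L^2 = D / Sigma_a = 1.761 / 0.0922 = 19.09978 cm^2
B_m^2 = (k_inf - 1) / L^2 = (1.415 - 1) / 19.09978 = 0.02172800 /cm^2
For a bare sphere: B_g = pi/R, so R_c = pi / sqrt(B_m^2)
R_c = pi / sqrt(0.02172800) = 21.313 cm

21.313


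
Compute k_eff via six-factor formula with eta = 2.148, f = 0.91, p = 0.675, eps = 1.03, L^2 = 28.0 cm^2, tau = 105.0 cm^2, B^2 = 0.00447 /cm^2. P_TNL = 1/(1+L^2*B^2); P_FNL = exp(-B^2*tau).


k_inf = eta*f*p*eps = 2.148*0.91*0.675*1.03 = 1.358991
P_TNL = 1/(1 + L^2*B^2) = 1/(1 + 28.0*0.00447) = 0.8887625
P_FNL = exp(-B^2*tau) = exp(-0.00447*105.0) = 0.6254087
k_eff = k_inf * P_TNL * P_FNL = 1.358991 * 0.8887625 * 0.6254087
k_eff = 0.75538

0.75538


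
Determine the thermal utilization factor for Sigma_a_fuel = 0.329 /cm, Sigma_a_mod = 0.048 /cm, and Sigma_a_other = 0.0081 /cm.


f = Sigma_a_fuel / (Sigma_a_fuel + Sigma_a_mod + Sigma_a_other)
f = 0.329 / (0.329 + 0.048 + 0.0081)
f = 0.85432

0.85432


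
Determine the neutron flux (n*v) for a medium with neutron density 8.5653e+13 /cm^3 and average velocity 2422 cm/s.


phi = n * v
phi = 8.5653e+13 * 2422
phi = 2.0745e+17 /cm^2/s

2.0745e+17


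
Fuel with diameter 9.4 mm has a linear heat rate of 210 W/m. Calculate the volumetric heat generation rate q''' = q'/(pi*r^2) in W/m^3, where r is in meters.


r = D / 2 / 1000 = 9.4 / 2 / 1000 = 0.0047 m
q''' = q' / (pi * r^2)
q''' = 210 / (pi * 0.0047^2)
q''' = 3.0260e+06 W/m^3

3.0260e+06


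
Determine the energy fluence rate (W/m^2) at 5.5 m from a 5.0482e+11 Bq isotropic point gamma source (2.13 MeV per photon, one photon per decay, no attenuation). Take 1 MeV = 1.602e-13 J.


psi = A * E * 1.602e-13 / (4*pi*r^2)
psi = 5.0482e+11 * 2.13 * 1.602e-13 / (4*pi*5.5^2)
psi = 4.5315e-04 W/m^2

4.5315e-04


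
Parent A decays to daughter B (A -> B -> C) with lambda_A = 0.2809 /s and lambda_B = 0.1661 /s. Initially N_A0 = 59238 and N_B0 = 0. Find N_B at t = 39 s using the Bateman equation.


N_B(t) = lambda_A * N_A0 / (lambda_B - lambda_A) * [exp(-lambda_A*t) - exp(-lambda_B*t)]
exp(-0.2809*39) = 1.746870e-05; exp(-0.1661*39) = 0.001537035
N_B = 0.2809 * 59238 / (0.1661 - 0.2809) * (1.746870e-05 - 0.001537035)
N_B = 220.26

220.26


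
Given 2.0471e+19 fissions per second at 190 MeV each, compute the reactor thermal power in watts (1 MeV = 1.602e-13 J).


P = fission_rate * E_MeV * 1.602e-13
P = 2.0471e+19 * 190 * 1.602e-13
P = 6.2310e+08 W

6.2310e+08


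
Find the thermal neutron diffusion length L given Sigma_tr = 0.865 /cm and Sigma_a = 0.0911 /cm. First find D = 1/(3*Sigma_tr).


D = 1 / (3 * Sigma_tr) = 1 / (3 * 0.865) = 0.3853565 cm
L = sqrt(D / Sigma_a)
L = sqrt(0.3853565 / 0.0911)
L = 2.0567 cm

2.0567


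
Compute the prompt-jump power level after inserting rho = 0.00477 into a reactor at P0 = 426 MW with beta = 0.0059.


P1/P0 = beta / (beta - rho)
P1/P0 = 0.0059 / (0.0059 - 0.00477) = 5.221239
P1 = 426 * 5.221239 = 2224.2 MW

2224.2


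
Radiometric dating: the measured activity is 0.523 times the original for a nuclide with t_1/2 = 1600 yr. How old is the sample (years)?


lambda = ln(2) / t_half = ln(2) / 1600 = 4.332170e-04 /yr
t = -ln(A/A0) / lambda
t = -ln(0.523) / 4.332170e-04
t = 1496.2 yr

1496.2


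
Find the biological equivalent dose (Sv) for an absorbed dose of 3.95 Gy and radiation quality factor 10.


H = D * Q
H = 3.95 * 10
H = 39.500 Sv

39.500


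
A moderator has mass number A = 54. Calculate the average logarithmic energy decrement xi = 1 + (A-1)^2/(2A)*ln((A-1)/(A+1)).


xi = 1 + (A-1)^2/(2A) * ln((A-1)/(A+1))
xi = 1 + (54-1)^2/(2*54) * ln((54-1)/(54 +1))
xi = 0.036584

0.036584


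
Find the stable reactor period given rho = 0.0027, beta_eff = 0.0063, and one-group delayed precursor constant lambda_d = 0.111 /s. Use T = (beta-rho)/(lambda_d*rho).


T = (beta - rho) / (lambda_d * rho)
T = (0.0063 - 0.0027) / (0.111 * 0.0027)
T = 12.012 s

12.012


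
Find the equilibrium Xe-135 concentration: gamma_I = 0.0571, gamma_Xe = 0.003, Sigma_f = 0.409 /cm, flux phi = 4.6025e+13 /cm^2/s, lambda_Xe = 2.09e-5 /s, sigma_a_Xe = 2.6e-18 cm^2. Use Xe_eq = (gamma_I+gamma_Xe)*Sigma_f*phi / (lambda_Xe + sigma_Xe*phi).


Xe_eq = (gamma_I + gamma_Xe) * Sigma_f * phi / (lambda_Xe + sigma_Xe * phi)
Numerator = (0.0571 + 0.003) * 0.409 * 4.6025e+13 = 1.131336e+12
Denominator = 2.09e-5 + 2.6e-18 * 4.6025e+13 = 1.405650e-04
Xe_eq = 1.131336e+12 / 1.405650e-04 = 8.0485e+15 /cm^3

8.0485e+15


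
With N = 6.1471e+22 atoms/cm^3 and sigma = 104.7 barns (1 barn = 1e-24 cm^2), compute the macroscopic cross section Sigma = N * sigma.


Sigma = N * sigma_barns * 1e-24
Sigma = 6.1471e+22 * 104.7 * 1e-24
Sigma = 6.4360 /cm

6.4360


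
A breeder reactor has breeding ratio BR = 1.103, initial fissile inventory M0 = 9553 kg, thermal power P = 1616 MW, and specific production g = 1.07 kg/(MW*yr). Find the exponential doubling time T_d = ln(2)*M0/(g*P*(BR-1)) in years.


Breeding gain G = BR - 1 = 1.103 - 1 = 0.103
Fissile production rate = g * P * G = 1.07 * 1616 * 0.103 = 178.09936 kg/yr
T_d = ln(2) * M0 / (g * P * G)
T_d = ln(2) * 9553 / 178.09936 = 37.179 yr

37.179


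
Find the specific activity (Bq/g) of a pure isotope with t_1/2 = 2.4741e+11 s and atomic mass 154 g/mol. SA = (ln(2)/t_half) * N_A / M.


lambda = ln(2) / t_half = ln(2) / 2.4741e+11 = 2.801613e-12 /s
SA = lambda * N_A / M
SA = 2.801613e-12 * 6.022e23 / 154
SA = 1.0955e+10 Bq/g

1.0955e+10


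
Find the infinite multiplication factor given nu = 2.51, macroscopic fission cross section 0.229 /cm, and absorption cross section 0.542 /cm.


k_inf = nu * Sigma_f / Sigma_a
k_inf = 2.51 * 0.229 / 0.542
k_inf = 1.0605

1.0605


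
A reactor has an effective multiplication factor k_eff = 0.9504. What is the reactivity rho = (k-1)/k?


rho = (k_eff - 1) / k_eff
rho = (0.9504 - 1) / 0.9504
rho = -0.052189

-0.052189


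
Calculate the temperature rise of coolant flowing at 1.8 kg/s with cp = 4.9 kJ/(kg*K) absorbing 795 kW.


dT = Q / (m_dot * cp)
dT = 795 / (1.8 * 4.9)
dT = 90.136 C

90.136


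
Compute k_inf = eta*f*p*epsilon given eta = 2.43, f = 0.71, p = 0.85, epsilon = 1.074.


k_inf = eta * f * p * epsilon
k_inf = 2.43 * 0.71 * 0.85 * 1.074
k_inf = 1.5750

1.5750


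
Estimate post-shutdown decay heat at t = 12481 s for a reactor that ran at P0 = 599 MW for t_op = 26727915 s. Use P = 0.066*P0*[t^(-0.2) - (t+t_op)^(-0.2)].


P/P0 = 0.066 * [t^(-0.2) - (t + t_op)^(-0.2)]
P/P0 = 0.066 * [12481^(-0.2) - (12481 + 26727915)^(-0.2)]
P/P0 = 0.066 * [0.1516178 - 0.03270141] = 0.007848482
P = 599 * 0.007848482 = 4.7012 MW

4.7012


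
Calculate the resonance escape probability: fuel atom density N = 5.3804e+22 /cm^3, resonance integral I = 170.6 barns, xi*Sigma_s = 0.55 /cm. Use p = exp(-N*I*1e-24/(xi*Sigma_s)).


p = exp(-N * I * 1e-24 / (xi*Sigma_s))
p = exp(-5.3804e+22 * 170.6 * 1e-24 / 0.55)
p = 5.6500e-08

5.6500e-08


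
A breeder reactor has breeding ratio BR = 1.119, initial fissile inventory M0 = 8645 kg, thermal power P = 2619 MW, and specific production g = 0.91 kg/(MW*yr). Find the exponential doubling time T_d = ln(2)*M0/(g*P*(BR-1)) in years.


Breeding gain G = BR - 1 = 1.119 - 1 = 0.119
Fissile production rate = g * P * G = 0.91 * 2619 * 0.119 = 283.61151 kg/yr
T_d = ln(2) * M0 / (g * P * G)
T_d = ln(2) * 8645 / 283.61151 = 21.128 yr

21.128


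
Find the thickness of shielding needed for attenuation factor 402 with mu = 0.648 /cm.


x = ln(factor) / mu
x = ln(402) / 0.648
x = 9.2538 cm

9.2538


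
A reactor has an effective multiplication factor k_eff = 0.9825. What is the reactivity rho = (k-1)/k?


rho = (k_eff - 1) / k_eff
rho = (0.9825 - 1) / 0.9825
rho = -0.017812

-0.017812


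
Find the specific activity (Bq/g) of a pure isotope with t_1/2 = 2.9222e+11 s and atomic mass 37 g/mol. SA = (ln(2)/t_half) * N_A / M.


lambda = ln(2) / t_half = ln(2) / 2.9222e+11 = 2.372005e-12 /s
SA = lambda * N_A / M
SA = 2.372005e-12 * 6.022e23 / 37
SA = 3.8606e+10 Bq/g

3.8606e+10


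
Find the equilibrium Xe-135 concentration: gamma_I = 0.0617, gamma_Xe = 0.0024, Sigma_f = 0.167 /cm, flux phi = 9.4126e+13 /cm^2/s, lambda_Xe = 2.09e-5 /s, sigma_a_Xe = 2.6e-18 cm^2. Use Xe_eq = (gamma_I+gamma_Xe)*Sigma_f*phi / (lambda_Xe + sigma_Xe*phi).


Xe_eq = (gamma_I + gamma_Xe) * Sigma_f * phi / (lambda_Xe + sigma_Xe * phi)
Numerator = (0.0617 + 0.0024) * 0.167 * 9.4126e+13 = 1.007591e+12
Denominator = 2.09e-5 + 2.6e-18 * 9.4126e+13 = 2.656276e-04
Xe_eq = 1.007591e+12 / 2.656276e-04 = 3.7932e+15 /cm^3

3.7932e+15


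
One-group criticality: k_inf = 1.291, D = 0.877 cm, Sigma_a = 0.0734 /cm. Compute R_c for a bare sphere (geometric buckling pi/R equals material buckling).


L^2 = D / Sigma_a = 0.877 / 0.0734 = 11.94823 cm^2
B_m^2 = (k_inf - 1) / L^2 = (1.291 - 1) / 11.94823 = 0.02435507 /cm^2
For a bare sphere: B_g = pi/R, so R_c = pi / sqrt(B_m^2)
R_c = pi / sqrt(0.02435507) = 20.131 cm

20.131


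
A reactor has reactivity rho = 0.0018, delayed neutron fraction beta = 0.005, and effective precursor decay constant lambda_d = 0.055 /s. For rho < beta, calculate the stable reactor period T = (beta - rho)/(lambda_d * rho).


T = (beta - rho) / (lambda_d * rho)
T = (0.005 - 0.0018) / (0.055 * 0.0018)
T = 32.323 s

32.323


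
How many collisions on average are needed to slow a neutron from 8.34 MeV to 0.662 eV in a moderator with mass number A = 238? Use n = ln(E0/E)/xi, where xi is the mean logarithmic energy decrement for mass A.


xi = 1 + (A-1)^2/(2A)*ln((A-1)/(A+1)) = 0.008379872 (for A = 238)
n = ln(E0/E) / xi
n = ln(8.34e6 / 0.662) / 0.008379872
n = ln(1.259819e+07) / 0.008379872 = 1951.0

1951.0


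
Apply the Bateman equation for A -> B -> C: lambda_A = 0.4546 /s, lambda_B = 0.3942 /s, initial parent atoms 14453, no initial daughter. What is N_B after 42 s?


N_B(t) = lambda_A * N_A0 / (lambda_B - lambda_A) * [exp(-lambda_A*t) - exp(-lambda_B*t)]
exp(-0.4546*42) = 5.104211e-09; exp(-0.3942*42) = 6.451294e-08
N_B = 0.4546 * 14453 / (0.3942 - 0.4546) * (5.104211e-09 - 6.451294e-08)
N_B = 0.0064625

0.0064625


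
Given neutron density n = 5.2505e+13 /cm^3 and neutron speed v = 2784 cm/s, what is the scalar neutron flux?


phi = n * v
phi = 5.2505e+13 * 2784
phi = 1.4617e+17 /cm^2/s

1.4617e+17


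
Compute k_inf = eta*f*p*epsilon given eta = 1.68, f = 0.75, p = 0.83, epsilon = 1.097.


k_inf = eta * f * p * epsilon
k_inf = 1.68 * 0.75 * 0.83 * 1.097
k_inf = 1.1472

1.1472


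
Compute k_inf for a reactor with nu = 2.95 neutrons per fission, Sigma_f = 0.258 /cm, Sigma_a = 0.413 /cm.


k_inf = nu * Sigma_f / Sigma_a
k_inf = 2.95 * 0.258 / 0.413
k_inf = 1.8429

1.8429


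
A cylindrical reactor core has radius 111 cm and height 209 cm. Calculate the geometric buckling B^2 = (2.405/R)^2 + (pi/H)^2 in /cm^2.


B^2 = (2.405/R)^2 + (pi/H)^2
B^2 = (2.405/111)^2 + (pi/209)^2
B^2 = 6.9539e-04 /cm^2

6.9539e-04


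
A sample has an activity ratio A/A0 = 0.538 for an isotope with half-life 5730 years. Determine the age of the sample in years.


lambda = ln(2) / t_half = ln(2) / 5730 = 1.209681e-04 /yr
t = -ln(A/A0) / lambda
t = -ln(0.538) / 1.209681e-04
t = 5124.5 yr

5124.5


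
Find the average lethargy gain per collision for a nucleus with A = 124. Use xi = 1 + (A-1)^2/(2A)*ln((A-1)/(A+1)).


xi = 1 + (A-1)^2/(2A) * ln((A-1)/(A+1))
xi = 1 + (124-1)^2/(2*124) * ln((124-1)/(124 +1))
xi = 0.016043

0.016043


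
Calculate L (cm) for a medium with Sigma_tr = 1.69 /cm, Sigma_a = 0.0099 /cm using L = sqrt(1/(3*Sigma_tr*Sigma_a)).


D = 1 / (3 * Sigma_tr) = 1 / (3 * 1.69) = 0.1972387 cm
L = sqrt(D / Sigma_a)
L = sqrt(0.1972387 / 0.0099)
L = 4.4635 cm

4.4635


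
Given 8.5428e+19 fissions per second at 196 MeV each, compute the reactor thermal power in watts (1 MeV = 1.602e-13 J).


P = fission_rate * E_MeV * 1.602e-13
P = 8.5428e+19 * 196 * 1.602e-13
P = 2.6824e+09 W

2.6824e+09


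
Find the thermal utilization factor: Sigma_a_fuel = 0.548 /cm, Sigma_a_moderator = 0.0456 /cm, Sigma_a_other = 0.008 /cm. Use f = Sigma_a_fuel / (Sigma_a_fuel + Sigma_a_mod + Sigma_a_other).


f = Sigma_a_fuel / (Sigma_a_fuel + Sigma_a_mod + Sigma_a_other)
f = 0.548 / (0.548 + 0.0456 + 0.008)
f = 0.91090

0.91090


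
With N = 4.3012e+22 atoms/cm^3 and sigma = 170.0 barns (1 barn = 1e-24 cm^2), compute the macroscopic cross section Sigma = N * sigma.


Sigma = N * sigma_barns * 1e-24
Sigma = 4.3012e+22 * 170.0 * 1e-24
Sigma = 7.3120 /cm

7.3120


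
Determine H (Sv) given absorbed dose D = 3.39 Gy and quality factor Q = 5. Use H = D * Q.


H = D * Q
H = 3.39 * 5
H = 16.950 Sv

16.950


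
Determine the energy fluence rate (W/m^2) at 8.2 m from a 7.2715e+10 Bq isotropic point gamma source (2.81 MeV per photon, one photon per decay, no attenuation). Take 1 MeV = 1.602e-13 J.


psi = A * E * 1.602e-13 / (4*pi*r^2)
psi = 7.2715e+10 * 2.81 * 1.602e-13 / (4*pi*8.2^2)
psi = 3.8740e-05 W/m^2

3.8740e-05


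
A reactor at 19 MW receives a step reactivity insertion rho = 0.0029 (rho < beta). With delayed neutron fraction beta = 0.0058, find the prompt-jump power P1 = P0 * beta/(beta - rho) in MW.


P1/P0 = beta / (beta - rho)
P1/P0 = 0.0058 / (0.0058 - 0.0029) = 2.000000
P1 = 19 * 2.000000 = 38.000 MW

38.000


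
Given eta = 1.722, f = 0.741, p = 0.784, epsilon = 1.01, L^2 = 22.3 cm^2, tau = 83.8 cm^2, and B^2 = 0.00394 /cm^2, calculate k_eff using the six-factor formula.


k_inf = eta*f*p*eps = 1.722*0.741*0.784*1.01 = 1.010389
P_TNL = 1/(1 + L^2*B^2) = 1/(1 + 22.3*0.00394) = 0.9192342
P_FNL = exp(-B^2*tau) = exp(-0.00394*83.8) = 0.7188001
k_eff = k_inf * P_TNL * P_FNL = 1.010389 * 0.9192342 * 0.7188001
k_eff = 0.66761

0.66761


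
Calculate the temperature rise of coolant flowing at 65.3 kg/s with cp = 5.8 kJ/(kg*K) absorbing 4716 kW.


dT = Q / (m_dot * cp)
dT = 4716 / (65.3 * 5.8)
dT = 12.452 C

12.452


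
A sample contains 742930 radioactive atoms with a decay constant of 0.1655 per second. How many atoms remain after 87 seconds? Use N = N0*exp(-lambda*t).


N = N0 * exp(-lambda * t)
N = 742930 * exp(-0.1655 * 87)
N = 0.41472

0.41472


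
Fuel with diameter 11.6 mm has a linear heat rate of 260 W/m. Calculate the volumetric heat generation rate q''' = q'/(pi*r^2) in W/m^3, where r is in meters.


r = D / 2 / 1000 = 11.6 / 2 / 1000 = 0.0058 m
q''' = q' / (pi * r^2)
q''' = 260 / (pi * 0.0058^2)
q''' = 2.4602e+06 W/m^3

2.4602e+06
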